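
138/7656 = 23/1276 = 0.02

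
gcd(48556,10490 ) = 2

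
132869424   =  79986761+52882663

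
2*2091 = 4182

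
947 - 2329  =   - 1382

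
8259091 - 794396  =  7464695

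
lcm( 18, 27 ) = 54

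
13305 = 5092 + 8213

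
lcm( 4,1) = 4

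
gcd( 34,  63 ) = 1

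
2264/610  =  1132/305 =3.71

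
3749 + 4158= 7907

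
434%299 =135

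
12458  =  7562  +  4896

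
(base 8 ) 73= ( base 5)214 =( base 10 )59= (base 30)1t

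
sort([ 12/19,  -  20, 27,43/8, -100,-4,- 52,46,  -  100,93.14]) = [ -100, - 100, - 52, - 20, - 4  ,  12/19, 43/8,27, 46, 93.14]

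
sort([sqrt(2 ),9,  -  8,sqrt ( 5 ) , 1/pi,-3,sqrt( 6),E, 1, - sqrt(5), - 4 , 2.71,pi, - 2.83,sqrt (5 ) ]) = [ - 8, - 4, - 3, - 2.83, - sqrt(5),1/pi,1,sqrt(2) , sqrt(5 ),sqrt(5 ),  sqrt( 6), 2.71,E,pi,9 ]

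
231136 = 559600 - 328464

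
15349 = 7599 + 7750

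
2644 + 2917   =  5561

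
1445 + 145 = 1590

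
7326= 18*407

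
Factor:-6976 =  - 2^6 * 109^1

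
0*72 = 0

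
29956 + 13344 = 43300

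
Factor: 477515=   5^1*43^1*2221^1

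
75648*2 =151296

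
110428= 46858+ 63570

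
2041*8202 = 16740282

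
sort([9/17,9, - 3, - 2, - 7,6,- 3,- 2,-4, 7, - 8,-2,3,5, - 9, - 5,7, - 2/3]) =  [ - 9, - 8,-7, - 5, -4, - 3, -3, - 2,  -  2, - 2, - 2/3 , 9/17, 3,5,6,7,7,9 ]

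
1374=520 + 854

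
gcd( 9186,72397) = 1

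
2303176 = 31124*74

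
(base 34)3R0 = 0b1000100100010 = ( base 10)4386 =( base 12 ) 2656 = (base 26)6CI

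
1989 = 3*663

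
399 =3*133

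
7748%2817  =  2114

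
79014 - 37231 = 41783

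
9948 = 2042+7906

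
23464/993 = 23464/993 =23.63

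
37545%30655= 6890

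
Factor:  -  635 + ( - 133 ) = -768 = - 2^8*3^1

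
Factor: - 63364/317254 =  - 146/731 = - 2^1*17^ ( - 1)* 43^( - 1) *73^1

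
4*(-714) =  - 2856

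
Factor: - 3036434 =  - 2^1*467^1* 3251^1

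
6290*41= 257890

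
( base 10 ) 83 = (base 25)38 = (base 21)3K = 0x53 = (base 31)2l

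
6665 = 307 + 6358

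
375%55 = 45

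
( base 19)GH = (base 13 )1b9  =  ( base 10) 321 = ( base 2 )101000001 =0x141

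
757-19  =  738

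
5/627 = 5/627= 0.01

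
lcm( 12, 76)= 228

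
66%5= 1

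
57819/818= 70  +  559/818= 70.68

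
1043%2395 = 1043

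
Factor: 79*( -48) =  - 3792= - 2^4*3^1*79^1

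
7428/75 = 99+1/25 = 99.04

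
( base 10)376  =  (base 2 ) 101111000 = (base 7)1045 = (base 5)3001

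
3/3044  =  3/3044= 0.00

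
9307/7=9307/7 = 1329.57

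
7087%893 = 836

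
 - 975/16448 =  - 975/16448 = - 0.06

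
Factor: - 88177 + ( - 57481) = -2^1 * 67^1*1087^1 = - 145658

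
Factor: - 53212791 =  -3^1 *191^1*92867^1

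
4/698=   2/349 =0.01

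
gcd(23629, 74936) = 1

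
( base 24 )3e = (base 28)32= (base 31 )2o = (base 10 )86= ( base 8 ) 126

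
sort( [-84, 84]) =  [-84 , 84]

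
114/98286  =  19/16381= 0.00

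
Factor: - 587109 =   -  3^1*31^1 * 59^1*107^1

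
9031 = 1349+7682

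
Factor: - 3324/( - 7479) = 4/9 = 2^2*3^( - 2 )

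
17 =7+10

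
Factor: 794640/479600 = 3^1*5^ (-1)*7^1*43^1*109^( - 1 ) = 903/545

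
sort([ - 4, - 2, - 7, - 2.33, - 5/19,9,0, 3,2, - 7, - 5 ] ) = [ - 7, - 7, - 5, - 4, - 2.33, - 2, - 5/19 , 0,2,3, 9]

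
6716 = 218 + 6498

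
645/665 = 129/133 =0.97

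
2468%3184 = 2468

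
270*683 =184410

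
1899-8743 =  - 6844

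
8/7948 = 2/1987 = 0.00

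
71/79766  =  71/79766 = 0.00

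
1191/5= 1191/5 = 238.20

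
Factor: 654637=617^1*1061^1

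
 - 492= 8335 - 8827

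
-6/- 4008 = 1/668 = 0.00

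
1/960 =1/960 = 0.00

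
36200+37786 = 73986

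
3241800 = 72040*45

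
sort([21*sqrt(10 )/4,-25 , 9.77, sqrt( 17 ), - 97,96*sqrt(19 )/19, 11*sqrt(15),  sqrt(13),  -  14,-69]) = [ - 97, - 69, - 25,-14,sqrt(13 ) , sqrt( 17), 9.77, 21*sqrt(10 )/4,96 * sqrt(19 )/19 , 11 *sqrt (15)]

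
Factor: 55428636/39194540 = 13857159/9798635 = 3^1*5^( - 1 )*7^( - 1 )*11^( - 1) * 17^1 * 31^(-1 )*167^1*821^( - 1)*1627^1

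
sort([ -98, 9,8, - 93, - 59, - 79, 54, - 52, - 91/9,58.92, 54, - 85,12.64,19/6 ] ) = [-98,- 93, - 85, - 79,-59, - 52, - 91/9  ,  19/6,8,  9,12.64 , 54, 54,58.92]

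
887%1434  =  887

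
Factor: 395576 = 2^3 * 197^1*251^1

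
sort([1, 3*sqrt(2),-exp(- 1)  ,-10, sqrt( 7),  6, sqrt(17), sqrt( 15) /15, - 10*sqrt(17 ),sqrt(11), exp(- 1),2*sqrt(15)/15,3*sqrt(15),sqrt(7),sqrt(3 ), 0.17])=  [-10*sqrt(17), - 10,  -  exp ( - 1),0.17 , sqrt(15)/15,exp(-1) , 2*sqrt( 15)/15,  1, sqrt( 3), sqrt( 7),sqrt(7),  sqrt( 11), sqrt( 17), 3*sqrt (2 ), 6 , 3* sqrt ( 15)] 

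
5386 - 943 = 4443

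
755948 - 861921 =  - 105973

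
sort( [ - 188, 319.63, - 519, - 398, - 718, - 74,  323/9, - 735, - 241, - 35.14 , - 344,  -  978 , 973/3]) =[ - 978, - 735, - 718, - 519,-398 , - 344 , - 241 , - 188, - 74,- 35.14,  323/9,  319.63,973/3] 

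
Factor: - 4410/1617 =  - 30/11 = -2^1*3^1 * 5^1*11^( - 1 )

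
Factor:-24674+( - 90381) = - 5^1*23011^1 = -  115055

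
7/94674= 7/94674 = 0.00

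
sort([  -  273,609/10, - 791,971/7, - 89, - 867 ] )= [ - 867, -791, - 273,-89 , 609/10 , 971/7]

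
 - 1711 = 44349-46060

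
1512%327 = 204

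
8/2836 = 2/709 = 0.00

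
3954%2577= 1377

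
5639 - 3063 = 2576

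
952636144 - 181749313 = 770886831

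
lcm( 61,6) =366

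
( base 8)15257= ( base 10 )6831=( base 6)51343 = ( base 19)IHA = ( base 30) 7hl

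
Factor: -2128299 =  - 3^1*709433^1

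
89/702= 89/702 = 0.13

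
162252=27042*6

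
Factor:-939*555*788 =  - 2^2 *3^2*5^1 * 37^1*197^1*313^1 = -  410662260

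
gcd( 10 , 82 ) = 2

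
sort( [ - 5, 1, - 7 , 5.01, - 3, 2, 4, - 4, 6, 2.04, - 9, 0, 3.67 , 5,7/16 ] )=[ - 9, - 7, - 5, - 4, - 3, 0,7/16,1,  2 , 2.04, 3.67,4,5 , 5.01,6 ]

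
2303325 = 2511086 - 207761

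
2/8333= 2/8333 = 0.00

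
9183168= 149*61632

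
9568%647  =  510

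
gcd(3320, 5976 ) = 664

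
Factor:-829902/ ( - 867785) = 942/985 = 2^1  *3^1*5^( - 1 )*157^1*197^( - 1) 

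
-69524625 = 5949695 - 75474320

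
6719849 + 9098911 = 15818760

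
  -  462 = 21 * ( - 22 )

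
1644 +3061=4705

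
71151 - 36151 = 35000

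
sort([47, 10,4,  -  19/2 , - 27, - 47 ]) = [ - 47,-27, -19/2,4,10 , 47 ] 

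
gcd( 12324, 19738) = 2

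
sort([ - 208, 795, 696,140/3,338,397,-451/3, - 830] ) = [  -  830, - 208, -451/3, 140/3, 338,397,696,795] 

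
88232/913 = 96+584/913 = 96.64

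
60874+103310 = 164184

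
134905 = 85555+49350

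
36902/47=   785 + 7/47 = 785.15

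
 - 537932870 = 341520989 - 879453859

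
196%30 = 16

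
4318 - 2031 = 2287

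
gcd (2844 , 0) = 2844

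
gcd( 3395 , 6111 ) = 679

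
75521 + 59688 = 135209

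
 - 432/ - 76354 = 216/38177 = 0.01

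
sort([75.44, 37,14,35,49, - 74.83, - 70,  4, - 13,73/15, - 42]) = [  -  74.83, - 70 , - 42, - 13 , 4,73/15, 14,35,37, 49,75.44 ] 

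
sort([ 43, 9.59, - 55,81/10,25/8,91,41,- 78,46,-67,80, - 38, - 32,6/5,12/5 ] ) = [ - 78,- 67,- 55 ,-38, - 32,6/5,12/5,25/8,81/10, 9.59,41, 43, 46,  80,91 ]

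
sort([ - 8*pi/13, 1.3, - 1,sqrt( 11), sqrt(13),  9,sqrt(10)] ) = [-8*pi/13,-1, 1.3, sqrt(10), sqrt (11 ), sqrt(13) , 9 ]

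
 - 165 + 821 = 656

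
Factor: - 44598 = -2^1*3^1*7433^1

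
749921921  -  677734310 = 72187611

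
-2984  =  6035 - 9019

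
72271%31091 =10089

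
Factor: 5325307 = 13^1* 409639^1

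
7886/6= 3943/3 =1314.33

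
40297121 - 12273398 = 28023723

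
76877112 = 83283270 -6406158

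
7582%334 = 234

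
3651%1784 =83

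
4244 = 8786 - 4542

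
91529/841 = 91529/841 = 108.83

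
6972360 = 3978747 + 2993613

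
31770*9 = 285930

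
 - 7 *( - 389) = 2723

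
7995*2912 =23281440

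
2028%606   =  210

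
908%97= 35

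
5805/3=1935  =  1935.00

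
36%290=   36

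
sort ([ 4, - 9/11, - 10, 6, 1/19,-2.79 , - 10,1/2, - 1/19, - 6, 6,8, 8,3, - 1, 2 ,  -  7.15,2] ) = [  -  10, - 10, - 7.15, - 6,  -  2.79,-1, - 9/11,  -  1/19, 1/19, 1/2, 2, 2, 3,4,  6, 6, 8  ,  8 ]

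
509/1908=509/1908 = 0.27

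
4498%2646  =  1852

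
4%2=0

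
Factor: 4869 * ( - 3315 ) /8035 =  - 3^3 * 13^1*17^1 * 541^1*1607^( - 1)=- 3228147/1607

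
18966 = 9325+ 9641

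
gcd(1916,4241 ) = 1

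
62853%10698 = 9363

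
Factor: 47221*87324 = 4123526604 = 2^2*3^1*19^1 * 383^1* 47221^1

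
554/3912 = 277/1956  =  0.14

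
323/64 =5 + 3/64=5.05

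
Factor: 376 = 2^3 * 47^1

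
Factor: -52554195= -3^2 * 5^1*23^1 * 50777^1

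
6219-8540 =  - 2321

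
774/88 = 387/44 = 8.80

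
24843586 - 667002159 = - 642158573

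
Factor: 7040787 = 3^1*13^1 * 180533^1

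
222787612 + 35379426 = 258167038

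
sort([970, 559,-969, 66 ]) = [  -  969,66, 559,970] 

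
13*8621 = 112073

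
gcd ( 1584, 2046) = 66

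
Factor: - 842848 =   -  2^5*26339^1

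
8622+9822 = 18444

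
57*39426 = 2247282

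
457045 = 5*91409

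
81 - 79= 2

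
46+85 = 131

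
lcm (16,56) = 112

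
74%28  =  18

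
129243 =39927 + 89316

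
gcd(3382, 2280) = 38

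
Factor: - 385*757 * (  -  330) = 2^1*3^1 * 5^2*7^1*11^2*757^1 = 96176850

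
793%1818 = 793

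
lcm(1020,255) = 1020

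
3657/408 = 8+131/136  =  8.96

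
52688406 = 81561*646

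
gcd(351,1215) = 27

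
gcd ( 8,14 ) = 2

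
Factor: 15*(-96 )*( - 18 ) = 2^6*3^4*5^1 = 25920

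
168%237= 168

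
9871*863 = 8518673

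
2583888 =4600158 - 2016270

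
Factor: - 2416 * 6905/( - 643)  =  2^4*5^1*  151^1 * 643^(- 1)*1381^1 = 16682480/643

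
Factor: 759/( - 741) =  - 253/247=-  11^1*13^( - 1)*19^( - 1 ) * 23^1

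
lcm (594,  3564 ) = 3564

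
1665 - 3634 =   -  1969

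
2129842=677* 3146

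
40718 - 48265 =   -  7547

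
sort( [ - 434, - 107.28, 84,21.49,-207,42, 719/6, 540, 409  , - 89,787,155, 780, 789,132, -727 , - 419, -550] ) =[- 727,- 550,- 434, -419,  -  207,-107.28,-89, 21.49,  42,84,719/6, 132 , 155, 409, 540, 780,787, 789 ]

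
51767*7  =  362369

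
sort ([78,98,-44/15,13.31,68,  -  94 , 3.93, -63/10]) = [-94,-63/10 ,-44/15 , 3.93, 13.31,68 , 78,98]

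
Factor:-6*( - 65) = 2^1*3^1*5^1 * 13^1=390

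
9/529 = 9/529 = 0.02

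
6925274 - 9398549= - 2473275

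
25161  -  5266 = 19895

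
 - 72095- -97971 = 25876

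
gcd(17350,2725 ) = 25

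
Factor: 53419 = 53419^1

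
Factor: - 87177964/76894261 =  -2^2*103^1*211597^1*76894261^( - 1 ) 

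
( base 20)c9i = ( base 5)124443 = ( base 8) 11606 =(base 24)8G6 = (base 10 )4998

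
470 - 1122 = -652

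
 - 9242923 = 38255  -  9281178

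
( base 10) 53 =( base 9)58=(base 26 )21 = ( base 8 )65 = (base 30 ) 1N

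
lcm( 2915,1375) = 72875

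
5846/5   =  1169 + 1/5 = 1169.20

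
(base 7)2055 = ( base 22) 1b0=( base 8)1326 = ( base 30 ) O6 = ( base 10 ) 726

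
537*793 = 425841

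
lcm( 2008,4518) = 18072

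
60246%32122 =28124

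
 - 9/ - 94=9/94 = 0.10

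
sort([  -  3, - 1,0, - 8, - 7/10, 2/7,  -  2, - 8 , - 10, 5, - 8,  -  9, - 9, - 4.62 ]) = [-10,-9, - 9, - 8,-8,-8,  -  4.62,-3, -2,-1,- 7/10,0,2/7,5 ]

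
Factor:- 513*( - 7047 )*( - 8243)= -29799359973 = -3^8 * 19^1 * 29^1*8243^1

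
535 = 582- 47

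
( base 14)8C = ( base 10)124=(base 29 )48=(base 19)6A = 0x7c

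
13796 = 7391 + 6405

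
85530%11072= 8026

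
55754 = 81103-25349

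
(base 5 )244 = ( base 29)2g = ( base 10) 74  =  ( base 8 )112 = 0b1001010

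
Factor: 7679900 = 2^2 * 5^2*61^1* 1259^1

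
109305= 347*315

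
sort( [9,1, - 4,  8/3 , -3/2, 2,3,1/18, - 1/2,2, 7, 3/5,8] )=[ - 4, - 3/2, - 1/2,1/18,3/5,1,2,2,8/3,3, 7,8, 9 ] 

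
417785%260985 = 156800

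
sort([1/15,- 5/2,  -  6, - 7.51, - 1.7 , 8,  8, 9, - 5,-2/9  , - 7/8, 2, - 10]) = [  -  10,- 7.51, - 6, - 5,  -  5/2,-1.7, - 7/8,  -  2/9, 1/15, 2,8, 8, 9] 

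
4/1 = 4 = 4.00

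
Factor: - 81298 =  -2^1*7^1*5807^1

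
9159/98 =93 + 45/98 = 93.46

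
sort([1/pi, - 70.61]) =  [ - 70.61,1/pi ]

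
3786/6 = 631 = 631.00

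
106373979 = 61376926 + 44997053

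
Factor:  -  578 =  - 2^1 * 17^2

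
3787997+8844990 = 12632987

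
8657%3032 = 2593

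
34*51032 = 1735088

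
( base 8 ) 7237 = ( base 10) 3743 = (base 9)5118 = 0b111010011111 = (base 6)25155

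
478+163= 641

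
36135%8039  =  3979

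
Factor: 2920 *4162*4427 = 53801508080 = 2^4*5^1*19^1*73^1*233^1  *2081^1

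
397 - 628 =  - 231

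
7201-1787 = 5414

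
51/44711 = 51/44711 = 0.00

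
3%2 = 1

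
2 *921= 1842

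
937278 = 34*27567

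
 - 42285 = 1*( - 42285)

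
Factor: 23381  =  103^1 * 227^1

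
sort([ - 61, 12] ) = [ - 61,12] 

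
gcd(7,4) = 1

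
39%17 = 5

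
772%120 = 52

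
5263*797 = 4194611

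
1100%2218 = 1100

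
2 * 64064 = 128128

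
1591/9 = 176 + 7/9 = 176.78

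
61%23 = 15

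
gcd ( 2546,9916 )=134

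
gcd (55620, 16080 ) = 60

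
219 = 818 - 599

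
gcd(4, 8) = 4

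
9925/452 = 9925/452 = 21.96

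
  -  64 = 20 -84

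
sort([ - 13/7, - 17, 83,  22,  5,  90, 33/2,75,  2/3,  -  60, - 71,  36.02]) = [-71,  -  60,-17,  -  13/7, 2/3, 5, 33/2,22, 36.02, 75,83, 90]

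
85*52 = 4420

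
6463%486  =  145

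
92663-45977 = 46686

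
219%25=19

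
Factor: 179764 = 2^2 * 13^1*3457^1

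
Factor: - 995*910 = -2^1*5^2*7^1 * 13^1*199^1 = - 905450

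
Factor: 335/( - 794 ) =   -  2^ ( - 1)*5^1*67^1*397^( - 1)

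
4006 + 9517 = 13523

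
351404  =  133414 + 217990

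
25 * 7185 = 179625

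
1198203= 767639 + 430564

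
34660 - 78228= - 43568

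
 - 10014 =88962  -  98976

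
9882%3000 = 882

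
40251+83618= 123869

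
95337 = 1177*81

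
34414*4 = 137656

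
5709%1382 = 181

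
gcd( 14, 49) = 7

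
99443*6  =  596658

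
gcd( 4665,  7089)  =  3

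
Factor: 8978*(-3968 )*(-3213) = 114462173952 = 2^8*3^3*7^1*17^1*31^1*67^2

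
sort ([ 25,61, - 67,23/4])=[ - 67,23/4,25, 61] 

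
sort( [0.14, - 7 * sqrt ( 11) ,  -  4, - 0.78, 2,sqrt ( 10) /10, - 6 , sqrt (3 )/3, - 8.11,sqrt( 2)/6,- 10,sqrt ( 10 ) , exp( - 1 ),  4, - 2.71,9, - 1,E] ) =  [ - 7 *sqrt( 11 ), - 10,-8.11,-6, - 4, - 2.71, - 1, - 0.78, 0.14,sqrt( 2)/6,sqrt(10)/10,exp ( - 1) , sqrt(3) /3, 2, E,sqrt ( 10),4,  9]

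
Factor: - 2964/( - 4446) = 2/3 = 2^1*3^( - 1 )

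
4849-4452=397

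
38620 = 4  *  9655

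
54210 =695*78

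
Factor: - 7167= - 3^1*2389^1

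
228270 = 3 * 76090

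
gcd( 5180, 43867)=1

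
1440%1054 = 386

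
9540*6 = 57240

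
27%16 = 11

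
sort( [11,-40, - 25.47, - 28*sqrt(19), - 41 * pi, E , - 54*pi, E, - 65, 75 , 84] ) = [  -  54*pi, - 41*pi,-28 *sqrt( 19 ),-65, - 40, - 25.47, E , E,11, 75,  84] 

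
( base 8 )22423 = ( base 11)7149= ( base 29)B88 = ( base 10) 9491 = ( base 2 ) 10010100010011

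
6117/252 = 2039/84=24.27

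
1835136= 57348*32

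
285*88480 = 25216800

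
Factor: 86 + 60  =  2^1*  73^1 = 146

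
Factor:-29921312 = -2^5*421^1*2221^1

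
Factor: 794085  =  3^1*5^1*167^1*317^1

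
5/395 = 1/79 =0.01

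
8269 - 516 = 7753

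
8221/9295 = 8221/9295= 0.88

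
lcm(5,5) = 5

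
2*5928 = 11856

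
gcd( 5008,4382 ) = 626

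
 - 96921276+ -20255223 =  - 117176499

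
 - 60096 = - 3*20032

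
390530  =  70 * 5579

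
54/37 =1 + 17/37=1.46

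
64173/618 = 21391/206 = 103.84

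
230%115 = 0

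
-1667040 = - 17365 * 96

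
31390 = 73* 430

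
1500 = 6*250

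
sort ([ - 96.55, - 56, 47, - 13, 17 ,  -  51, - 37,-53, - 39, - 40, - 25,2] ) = [ - 96.55, - 56, - 53,- 51, - 40,- 39,-37, - 25, - 13, 2, 17, 47]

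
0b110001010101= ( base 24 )5bd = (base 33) 2tm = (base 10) 3157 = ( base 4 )301111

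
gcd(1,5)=1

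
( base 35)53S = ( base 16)1872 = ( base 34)5e2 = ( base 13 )2B05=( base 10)6258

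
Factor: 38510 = 2^1* 5^1 * 3851^1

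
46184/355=130 + 34/355 = 130.10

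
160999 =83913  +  77086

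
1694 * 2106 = 3567564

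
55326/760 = 72+ 303/380 = 72.80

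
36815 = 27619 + 9196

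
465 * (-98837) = - 45959205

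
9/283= 9/283 = 0.03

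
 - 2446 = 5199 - 7645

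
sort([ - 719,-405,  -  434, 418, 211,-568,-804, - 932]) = [  -  932,  -  804, - 719, - 568 ,-434,  -  405, 211, 418 ]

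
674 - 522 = 152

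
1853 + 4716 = 6569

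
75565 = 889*85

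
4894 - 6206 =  - 1312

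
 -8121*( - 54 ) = 438534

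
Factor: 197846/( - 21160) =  - 2^( - 2 ) * 5^(  -  1 ) * 11^1*17^1 = - 187/20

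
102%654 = 102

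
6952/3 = 6952/3 = 2317.33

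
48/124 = 12/31 = 0.39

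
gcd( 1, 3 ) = 1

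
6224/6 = 3112/3 = 1037.33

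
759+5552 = 6311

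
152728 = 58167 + 94561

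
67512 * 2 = 135024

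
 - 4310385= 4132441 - 8442826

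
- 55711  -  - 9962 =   -  45749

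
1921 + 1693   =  3614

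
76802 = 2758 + 74044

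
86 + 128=214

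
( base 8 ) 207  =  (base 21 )69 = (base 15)90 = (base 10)135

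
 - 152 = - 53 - 99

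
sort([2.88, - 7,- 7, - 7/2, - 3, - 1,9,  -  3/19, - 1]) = [ - 7, - 7, - 7/2, - 3 , - 1, - 1, - 3/19, 2.88,9]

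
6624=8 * 828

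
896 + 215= 1111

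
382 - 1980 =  - 1598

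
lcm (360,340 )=6120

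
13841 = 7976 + 5865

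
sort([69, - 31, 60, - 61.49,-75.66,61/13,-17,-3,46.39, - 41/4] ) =[ - 75.66, - 61.49, - 31, - 17,-41/4,-3, 61/13,46.39, 60,69 ] 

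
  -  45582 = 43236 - 88818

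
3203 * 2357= 7549471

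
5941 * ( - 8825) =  - 52429325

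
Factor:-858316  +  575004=-283312 = - 2^4*17707^1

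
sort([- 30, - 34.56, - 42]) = [-42, - 34.56, - 30] 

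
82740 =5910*14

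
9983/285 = 9983/285=35.03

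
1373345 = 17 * 80785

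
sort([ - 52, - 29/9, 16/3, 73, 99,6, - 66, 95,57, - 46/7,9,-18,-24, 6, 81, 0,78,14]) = [- 66, - 52, - 24, - 18, - 46/7, - 29/9,0, 16/3, 6,6, 9,  14,57,73,78,81,95, 99]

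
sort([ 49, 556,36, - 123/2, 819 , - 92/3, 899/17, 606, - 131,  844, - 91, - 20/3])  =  [ - 131, - 91, - 123/2  , - 92/3, - 20/3, 36 , 49,899/17,556, 606,819, 844] 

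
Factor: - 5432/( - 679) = 2^3 = 8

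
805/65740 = 161/13148 = 0.01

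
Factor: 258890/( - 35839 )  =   - 2^1*5^1 * 25889^1*35839^(-1) 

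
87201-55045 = 32156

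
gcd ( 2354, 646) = 2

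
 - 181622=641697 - 823319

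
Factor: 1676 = 2^2*419^1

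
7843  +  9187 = 17030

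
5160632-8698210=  - 3537578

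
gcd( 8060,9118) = 2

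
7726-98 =7628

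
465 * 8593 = 3995745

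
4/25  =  4/25 = 0.16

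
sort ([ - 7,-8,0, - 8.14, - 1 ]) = [- 8.14, - 8, - 7, - 1, 0]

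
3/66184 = 3/66184 = 0.00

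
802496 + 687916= 1490412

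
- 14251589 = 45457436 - 59709025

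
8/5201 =8/5201= 0.00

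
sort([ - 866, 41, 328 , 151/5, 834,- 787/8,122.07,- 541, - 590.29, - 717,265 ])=[ - 866,-717, - 590.29, - 541,  -  787/8,151/5,41, 122.07, 265, 328, 834]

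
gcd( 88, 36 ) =4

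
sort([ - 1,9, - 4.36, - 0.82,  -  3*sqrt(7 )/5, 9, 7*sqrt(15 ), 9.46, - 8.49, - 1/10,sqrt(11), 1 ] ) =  [  -  8.49, - 4.36, - 3*sqrt ( 7 )/5, - 1, - 0.82,-1/10,1,  sqrt(11), 9, 9,9.46, 7* sqrt(15 ) ] 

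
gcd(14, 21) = 7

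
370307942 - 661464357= -291156415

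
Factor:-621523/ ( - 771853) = 7^1*88789^1*771853^(-1)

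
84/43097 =84/43097 = 0.00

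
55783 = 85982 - 30199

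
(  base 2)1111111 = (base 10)127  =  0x7f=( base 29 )4b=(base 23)5c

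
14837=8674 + 6163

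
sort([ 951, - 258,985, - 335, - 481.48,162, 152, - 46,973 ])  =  [ - 481.48, - 335, -258,-46, 152, 162, 951,973,985]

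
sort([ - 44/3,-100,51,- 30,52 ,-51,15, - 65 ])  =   [  -  100, - 65,  -  51,-30,  -  44/3, 15,51, 52]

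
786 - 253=533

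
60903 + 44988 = 105891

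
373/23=16 + 5/23 = 16.22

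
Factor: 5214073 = 1399^1*3727^1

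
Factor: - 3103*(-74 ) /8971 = 229622/8971  =  2^1*29^1*37^1 *107^1* 8971^(- 1 )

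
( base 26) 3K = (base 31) 35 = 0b1100010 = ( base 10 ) 98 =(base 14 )70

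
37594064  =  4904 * 7666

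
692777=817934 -125157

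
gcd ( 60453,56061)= 9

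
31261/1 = 31261 = 31261.00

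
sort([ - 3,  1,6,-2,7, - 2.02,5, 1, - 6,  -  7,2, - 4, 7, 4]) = [ - 7, - 6, - 4, - 3, - 2.02, - 2 , 1,1,2, 4, 5 , 6, 7, 7]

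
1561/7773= 1561/7773 = 0.20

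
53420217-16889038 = 36531179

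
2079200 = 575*3616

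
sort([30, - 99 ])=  [  -  99 , 30 ] 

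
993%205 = 173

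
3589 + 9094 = 12683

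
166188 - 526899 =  - 360711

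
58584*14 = 820176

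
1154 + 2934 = 4088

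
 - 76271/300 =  - 255  +  229/300 = - 254.24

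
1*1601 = 1601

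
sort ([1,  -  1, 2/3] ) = [ - 1, 2/3, 1 ] 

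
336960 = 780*432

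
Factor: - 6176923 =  - 397^1*15559^1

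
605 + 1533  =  2138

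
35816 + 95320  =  131136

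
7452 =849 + 6603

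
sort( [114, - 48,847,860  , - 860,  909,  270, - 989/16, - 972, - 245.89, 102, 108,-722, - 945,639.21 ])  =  [ - 972, - 945, - 860, - 722, - 245.89, - 989/16 , - 48,102 , 108,114,  270 , 639.21, 847,860, 909]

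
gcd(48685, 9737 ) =9737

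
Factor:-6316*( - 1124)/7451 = 7099184/7451 = 2^4* 281^1*1579^1 * 7451^ ( - 1) 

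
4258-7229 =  - 2971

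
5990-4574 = 1416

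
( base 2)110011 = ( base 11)47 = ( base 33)1I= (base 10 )51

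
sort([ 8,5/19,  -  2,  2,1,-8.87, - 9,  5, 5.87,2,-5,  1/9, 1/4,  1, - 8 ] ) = [ - 9, - 8.87, - 8, - 5,-2,1/9, 1/4,5/19, 1, 1 , 2,2,5,5.87,  8 ]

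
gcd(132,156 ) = 12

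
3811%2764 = 1047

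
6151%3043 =65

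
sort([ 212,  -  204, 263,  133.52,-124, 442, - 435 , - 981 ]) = [ -981,-435, - 204,  -  124,133.52,212, 263,442]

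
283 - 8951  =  -8668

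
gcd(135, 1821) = 3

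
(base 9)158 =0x86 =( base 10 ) 134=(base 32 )46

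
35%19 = 16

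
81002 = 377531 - 296529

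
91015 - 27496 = 63519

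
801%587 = 214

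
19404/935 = 1764/85 = 20.75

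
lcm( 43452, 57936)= 173808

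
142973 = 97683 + 45290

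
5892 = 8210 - 2318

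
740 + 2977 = 3717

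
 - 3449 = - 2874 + - 575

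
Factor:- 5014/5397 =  - 2^1*3^(- 1 )*7^ (-1)*23^1*109^1*257^(-1) 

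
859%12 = 7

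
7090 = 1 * 7090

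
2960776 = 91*32536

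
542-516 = 26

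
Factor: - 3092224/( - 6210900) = 773056/1552725 = 2^6*3^ ( - 2)*5^( - 2 )*47^1 * 67^ ( - 1) * 103^ (  -  1)*257^1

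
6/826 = 3/413 = 0.01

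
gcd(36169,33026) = 7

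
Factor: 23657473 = 7^1*3379639^1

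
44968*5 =224840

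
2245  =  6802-4557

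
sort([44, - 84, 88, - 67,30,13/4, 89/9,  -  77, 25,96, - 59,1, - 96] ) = [ - 96,  -  84, - 77, - 67, - 59, 1 , 13/4,89/9,25,30,44 , 88,96] 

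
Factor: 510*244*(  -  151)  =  -18790440 = - 2^3*3^1 *5^1*17^1 *61^1*151^1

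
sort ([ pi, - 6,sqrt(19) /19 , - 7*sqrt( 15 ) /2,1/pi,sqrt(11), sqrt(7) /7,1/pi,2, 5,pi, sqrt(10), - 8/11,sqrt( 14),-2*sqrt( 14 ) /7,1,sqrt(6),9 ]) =[  -  7*sqrt( 15)/2,  -  6, - 2*sqrt( 14 ) /7, - 8/11, sqrt( 19) /19,1/pi,1/pi,sqrt(7)/7,1, 2,sqrt( 6 ),pi, pi, sqrt( 10), sqrt ( 11),sqrt( 14),5, 9 ] 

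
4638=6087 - 1449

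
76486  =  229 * 334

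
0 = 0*38367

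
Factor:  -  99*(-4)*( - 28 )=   -  2^4*3^2*7^1*11^1  =  -  11088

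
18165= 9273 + 8892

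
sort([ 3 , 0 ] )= [ 0, 3]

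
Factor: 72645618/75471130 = 3^1*5^ ( - 1) * 7^( - 1)*1078159^(  -  1)  *  12107603^1 = 36322809/37735565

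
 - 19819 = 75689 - 95508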